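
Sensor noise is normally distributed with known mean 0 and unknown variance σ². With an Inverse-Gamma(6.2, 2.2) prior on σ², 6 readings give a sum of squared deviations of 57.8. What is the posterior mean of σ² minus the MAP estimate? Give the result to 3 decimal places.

Posterior: Inverse-Gamma(shape = 6.2+6/2 = 9.2, scale = 2.2+57.8/2 = 31.1).
Mode = β/(α+1) = 31.1/10.2 = 3.049.
Mean = β/(α−1) = 31.1/8.2 = 3.793.
Difference = 3.793 − 3.049 = 0.744.

0.744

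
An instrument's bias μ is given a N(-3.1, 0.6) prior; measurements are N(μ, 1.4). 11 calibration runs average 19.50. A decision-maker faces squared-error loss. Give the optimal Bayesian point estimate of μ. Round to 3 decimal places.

15.545

Posterior for μ is Normal. Precision-weighted mean: (1/0.6·-3.1 + 11/1.4·19.50) / (1/0.6 + 11/1.4) = 15.545.
A Normal posterior is symmetric, so mode = mean.
Squared-error loss ⇒ the optimal estimator is the posterior mean.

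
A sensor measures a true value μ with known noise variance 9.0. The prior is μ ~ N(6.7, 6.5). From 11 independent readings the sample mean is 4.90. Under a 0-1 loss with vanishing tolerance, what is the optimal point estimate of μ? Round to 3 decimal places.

5.101

Posterior for μ is Normal. Precision-weighted mean: (1/6.5·6.7 + 11/9.0·4.90) / (1/6.5 + 11/9.0) = 5.101.
A Normal posterior is symmetric, so mode = mean.
This is the posterior mode — the MAP estimate.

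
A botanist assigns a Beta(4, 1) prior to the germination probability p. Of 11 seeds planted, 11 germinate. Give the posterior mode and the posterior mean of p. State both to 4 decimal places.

Posterior: Beta(4+11, 1+0) = Beta(15, 1).
Since β = 1 ≤ 1 and α > 1, the Beta density is monotone increasing on [0,1]; the mode is at 1.
Mean = 15/(15+1) = 0.9375.
Mode > mean: the posterior has a left tail.

p_MAP = 1.0000, E[p|data] = 0.9375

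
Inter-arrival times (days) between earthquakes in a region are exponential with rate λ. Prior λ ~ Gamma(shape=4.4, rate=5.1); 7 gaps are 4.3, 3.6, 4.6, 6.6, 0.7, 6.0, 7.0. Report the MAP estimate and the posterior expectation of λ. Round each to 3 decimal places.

Σ times = 32.8. Posterior: Gamma(shape = 4.4+7 = 11.4, rate = 5.1+32.8 = 37.9).
Mode = (α−1)/β = 10.4/37.9 = 0.274.
Mean = α/β = 11.4/37.9 = 0.301.
The mean is pulled above the mode by the posterior's right skew.

MAP = 0.274; posterior mean = 0.301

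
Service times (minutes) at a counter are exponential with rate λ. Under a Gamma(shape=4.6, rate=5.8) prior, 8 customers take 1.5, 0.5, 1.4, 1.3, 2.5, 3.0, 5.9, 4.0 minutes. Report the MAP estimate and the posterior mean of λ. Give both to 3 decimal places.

Σ times = 20.1. Posterior: Gamma(shape = 4.6+8 = 12.6, rate = 5.8+20.1 = 25.9).
Mode = (α−1)/β = 11.6/25.9 = 0.448.
Mean = α/β = 12.6/25.9 = 0.486.
Mean > mode: the posterior has a right tail.

MAP: 0.448. Posterior mean: 0.486.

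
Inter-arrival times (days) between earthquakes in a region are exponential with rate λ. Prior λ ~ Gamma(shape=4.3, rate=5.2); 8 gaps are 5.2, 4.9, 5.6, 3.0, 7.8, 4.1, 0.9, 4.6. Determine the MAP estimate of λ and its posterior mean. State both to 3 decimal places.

Σ times = 36.1. Posterior: Gamma(shape = 4.3+8 = 12.3, rate = 5.2+36.1 = 41.3).
Mode = (α−1)/β = 11.3/41.3 = 0.274.
Mean = α/β = 12.3/41.3 = 0.298.
Right-skewed posterior ⇒ mode < mean.

MAP = 0.274, posterior mean = 0.298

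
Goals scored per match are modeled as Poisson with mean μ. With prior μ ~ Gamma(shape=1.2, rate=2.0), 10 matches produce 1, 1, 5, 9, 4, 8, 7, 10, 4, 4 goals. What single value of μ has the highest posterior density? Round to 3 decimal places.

Σ counts = 53. Posterior: Gamma(shape = 1.2+53 = 54.2, rate = 2.0+10 = 12.0).
Mode = (α−1)/β = 53.2/12.0 = 4.433.
Mean = α/β = 54.2/12.0 = 4.517.
This is the posterior mode — the MAP estimate.

4.433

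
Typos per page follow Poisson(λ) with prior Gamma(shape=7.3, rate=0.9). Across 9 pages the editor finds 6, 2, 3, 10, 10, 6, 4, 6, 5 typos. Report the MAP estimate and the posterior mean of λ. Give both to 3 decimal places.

MAP = 5.889; posterior mean = 5.990

Σ counts = 52. Posterior: Gamma(shape = 7.3+52 = 59.3, rate = 0.9+9 = 9.9).
Mode = (α−1)/β = 58.3/9.9 = 5.889.
Mean = α/β = 59.3/9.9 = 5.990.
The mean is pulled above the mode by the posterior's right skew.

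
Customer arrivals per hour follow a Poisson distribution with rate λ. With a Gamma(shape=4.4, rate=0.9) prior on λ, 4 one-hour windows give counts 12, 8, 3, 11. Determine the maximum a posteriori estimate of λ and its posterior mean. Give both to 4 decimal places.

Σ counts = 34. Posterior: Gamma(shape = 4.4+34 = 38.4, rate = 0.9+4 = 4.9).
Mode = (α−1)/β = 37.4/4.9 = 7.6327.
Mean = α/β = 38.4/4.9 = 7.8367.

MAP = 7.6327, posterior mean = 7.8367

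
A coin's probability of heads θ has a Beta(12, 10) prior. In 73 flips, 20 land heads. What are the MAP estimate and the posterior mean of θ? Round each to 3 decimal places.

Posterior: Beta(12+20, 10+53) = Beta(32, 63).
Mode = (32−1)/(32+63−2) = 31/93 = 0.333.
Mean = 32/(32+63) = 32/95 = 0.337.
The mean is pulled above the mode by the posterior's right skew.

MAP = 0.333; posterior mean = 0.337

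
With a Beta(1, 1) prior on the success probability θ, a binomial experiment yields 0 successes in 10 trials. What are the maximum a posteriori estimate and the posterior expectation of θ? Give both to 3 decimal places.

Posterior: Beta(1+0, 1+10) = Beta(1, 11).
Since α = 1 ≤ 1 and β > 1, the Beta density is monotone decreasing on [0,1]; the mode is at 0.
Mean = 1/(1+11) = 0.083.

maximum a posteriori estimate = 0.000, posterior expectation = 0.083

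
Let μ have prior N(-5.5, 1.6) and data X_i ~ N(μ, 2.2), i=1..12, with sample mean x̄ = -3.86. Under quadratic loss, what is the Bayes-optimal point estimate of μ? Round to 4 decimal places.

-4.0286

Posterior for μ is Normal. Precision-weighted mean: (1/1.6·-5.5 + 12/2.2·-3.86) / (1/1.6 + 12/2.2) = -4.0286.
A Normal posterior is symmetric, so mode = mean.
Quadratic loss ⇒ the optimal estimator is the posterior mean.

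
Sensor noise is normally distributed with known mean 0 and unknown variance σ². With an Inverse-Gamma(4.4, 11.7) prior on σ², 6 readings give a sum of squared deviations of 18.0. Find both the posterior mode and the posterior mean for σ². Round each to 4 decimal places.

Posterior: Inverse-Gamma(shape = 4.4+6/2 = 7.4, scale = 11.7+18.0/2 = 20.7).
Mode = β/(α+1) = 20.7/8.4 = 2.4643.
Mean = β/(α−1) = 20.7/6.4 = 3.2344.

MAP: 2.4643. Posterior mean: 3.2344.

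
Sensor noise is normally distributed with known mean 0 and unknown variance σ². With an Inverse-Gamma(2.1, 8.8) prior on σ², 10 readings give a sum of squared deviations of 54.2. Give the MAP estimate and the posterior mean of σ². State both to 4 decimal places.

Posterior: Inverse-Gamma(shape = 2.1+10/2 = 7.1, scale = 8.8+54.2/2 = 35.9).
Mode = β/(α+1) = 35.9/8.1 = 4.4321.
Mean = β/(α−1) = 35.9/6.1 = 5.8852.

MAP = 4.4321, posterior mean = 5.8852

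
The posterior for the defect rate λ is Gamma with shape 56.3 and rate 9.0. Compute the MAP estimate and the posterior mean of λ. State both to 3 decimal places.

Mode = (α−1)/β = 55.3/9.0 = 6.144.
Mean = α/β = 56.3/9.0 = 6.256.

MAP = 6.144; posterior mean = 6.256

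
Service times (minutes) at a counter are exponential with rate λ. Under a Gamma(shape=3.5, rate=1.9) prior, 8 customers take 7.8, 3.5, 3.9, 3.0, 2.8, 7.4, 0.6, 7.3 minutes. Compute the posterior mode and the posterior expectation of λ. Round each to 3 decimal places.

λ_MAP = 0.275, E[λ|data] = 0.301

Σ times = 36.3. Posterior: Gamma(shape = 3.5+8 = 11.5, rate = 1.9+36.3 = 38.2).
Mode = (α−1)/β = 10.5/38.2 = 0.275.
Mean = α/β = 11.5/38.2 = 0.301.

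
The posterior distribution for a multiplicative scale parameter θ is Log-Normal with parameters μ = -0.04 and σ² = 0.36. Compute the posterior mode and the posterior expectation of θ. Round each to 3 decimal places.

Mode = exp(μ − σ²) = exp(-0.40) = 0.670.
Mean = exp(μ + σ²/2) = exp(0.140) = 1.150.
Right-skewed posterior ⇒ mode < mean.

θ_MAP = 0.670, E[θ|data] = 1.150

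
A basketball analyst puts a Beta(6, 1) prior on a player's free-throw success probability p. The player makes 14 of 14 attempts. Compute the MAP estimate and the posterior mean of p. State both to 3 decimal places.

MAP = 1.000, posterior mean = 0.952

Posterior: Beta(6+14, 1+0) = Beta(20, 1).
Since β = 1 ≤ 1 and α > 1, the Beta density is monotone increasing on [0,1]; the mode is at 1.
Mean = 20/(20+1) = 0.952.
Left-skewed posterior ⇒ mean < mode.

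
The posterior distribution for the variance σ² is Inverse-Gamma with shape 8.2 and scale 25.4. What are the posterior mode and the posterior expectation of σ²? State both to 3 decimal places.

Mode = β/(α+1) = 25.4/9.2 = 2.761.
Mean = β/(α−1) = 25.4/7.2 = 3.528.
The posterior is right-skewed, so the mean exceeds the mode.

MAP = 2.761, posterior mean = 3.528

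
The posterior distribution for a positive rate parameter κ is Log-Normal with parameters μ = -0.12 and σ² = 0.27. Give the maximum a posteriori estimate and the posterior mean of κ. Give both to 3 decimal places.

Mode = exp(μ − σ²) = exp(-0.39) = 0.677.
Mean = exp(μ + σ²/2) = exp(0.015) = 1.015.

MAP = 0.677; posterior mean = 1.015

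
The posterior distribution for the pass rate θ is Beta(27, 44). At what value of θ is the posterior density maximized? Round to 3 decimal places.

0.377

Mode = (27−1)/(27+44−2) = 26/69 = 0.377.
Mean = 27/(27+44) = 27/71 = 0.380.
This is the posterior mode — the MAP estimate.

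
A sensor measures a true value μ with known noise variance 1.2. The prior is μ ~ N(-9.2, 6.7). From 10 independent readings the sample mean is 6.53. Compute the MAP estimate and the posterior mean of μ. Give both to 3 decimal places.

μ_MAP = 6.253, E[μ|data] = 6.253

Posterior for μ is Normal. Precision-weighted mean: (1/6.7·-9.2 + 10/1.2·6.53) / (1/6.7 + 10/1.2) = 6.253.
A Normal posterior is symmetric, so mode = mean.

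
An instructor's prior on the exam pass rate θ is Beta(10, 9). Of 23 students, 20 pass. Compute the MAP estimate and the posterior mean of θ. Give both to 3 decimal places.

Posterior: Beta(10+20, 9+3) = Beta(30, 12).
Mode = (30−1)/(30+12−2) = 29/40 = 0.725.
Mean = 30/(30+12) = 30/42 = 0.714.
Left-skewed posterior ⇒ mean < mode.

MAP = 0.725; posterior mean = 0.714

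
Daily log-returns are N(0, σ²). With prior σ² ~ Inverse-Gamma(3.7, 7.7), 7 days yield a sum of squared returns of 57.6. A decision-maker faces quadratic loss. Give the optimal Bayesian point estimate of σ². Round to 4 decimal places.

5.8871

Posterior: Inverse-Gamma(shape = 3.7+7/2 = 7.2, scale = 7.7+57.6/2 = 36.5).
Mode = β/(α+1) = 36.5/8.2 = 4.4512.
Mean = β/(α−1) = 36.5/6.2 = 5.8871.
Quadratic loss ⇒ the optimal estimator is the posterior mean.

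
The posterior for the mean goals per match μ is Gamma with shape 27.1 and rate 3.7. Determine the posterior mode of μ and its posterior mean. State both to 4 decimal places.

Mode = (α−1)/β = 26.1/3.7 = 7.0541.
Mean = α/β = 27.1/3.7 = 7.3243.

MAP = 7.0541, posterior mean = 7.3243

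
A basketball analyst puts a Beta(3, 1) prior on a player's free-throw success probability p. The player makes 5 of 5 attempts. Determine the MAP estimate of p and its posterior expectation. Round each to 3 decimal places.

p_MAP = 1.000, E[p|data] = 0.889

Posterior: Beta(3+5, 1+0) = Beta(8, 1).
Since β = 1 ≤ 1 and α > 1, the Beta density is monotone increasing on [0,1]; the mode is at 1.
Mean = 8/(8+1) = 0.889.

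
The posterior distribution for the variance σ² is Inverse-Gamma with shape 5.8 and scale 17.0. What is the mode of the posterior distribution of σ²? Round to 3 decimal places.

Mode = β/(α+1) = 17.0/6.8 = 2.500.
Mean = β/(α−1) = 17.0/4.8 = 3.542.
This is the posterior mode — the MAP estimate.

2.500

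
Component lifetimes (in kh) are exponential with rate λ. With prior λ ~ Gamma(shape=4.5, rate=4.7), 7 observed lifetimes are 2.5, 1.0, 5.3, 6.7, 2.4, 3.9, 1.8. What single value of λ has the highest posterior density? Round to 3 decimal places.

0.371

Σ times = 23.6. Posterior: Gamma(shape = 4.5+7 = 11.5, rate = 4.7+23.6 = 28.3).
Mode = (α−1)/β = 10.5/28.3 = 0.371.
Mean = α/β = 11.5/28.3 = 0.406.
This is the posterior mode — the MAP estimate.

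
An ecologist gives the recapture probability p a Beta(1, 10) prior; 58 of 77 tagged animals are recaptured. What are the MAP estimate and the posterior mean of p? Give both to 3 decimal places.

MAP = 0.674, posterior mean = 0.670

Posterior: Beta(1+58, 10+19) = Beta(59, 29).
Mode = (59−1)/(59+29−2) = 58/86 = 0.674.
Mean = 59/(59+29) = 59/88 = 0.670.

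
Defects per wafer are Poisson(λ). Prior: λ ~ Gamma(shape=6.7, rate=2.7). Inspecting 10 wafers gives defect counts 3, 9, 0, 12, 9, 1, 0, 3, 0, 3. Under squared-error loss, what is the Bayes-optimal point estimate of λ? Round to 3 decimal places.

3.677

Σ counts = 40. Posterior: Gamma(shape = 6.7+40 = 46.7, rate = 2.7+10 = 12.7).
Mode = (α−1)/β = 45.7/12.7 = 3.598.
Mean = α/β = 46.7/12.7 = 3.677.
Squared-error loss ⇒ the optimal estimator is the posterior mean.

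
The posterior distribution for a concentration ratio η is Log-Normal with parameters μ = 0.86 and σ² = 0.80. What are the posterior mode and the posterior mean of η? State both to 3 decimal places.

Mode = exp(μ − σ²) = exp(0.06) = 1.062.
Mean = exp(μ + σ²/2) = exp(1.260) = 3.525.

η_MAP = 1.062, E[η|data] = 3.525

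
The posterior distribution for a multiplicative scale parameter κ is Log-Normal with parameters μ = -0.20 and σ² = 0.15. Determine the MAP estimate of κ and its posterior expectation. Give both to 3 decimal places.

Mode = exp(μ − σ²) = exp(-0.35) = 0.705.
Mean = exp(μ + σ²/2) = exp(-0.125) = 0.882.

MAP = 0.705; posterior mean = 0.882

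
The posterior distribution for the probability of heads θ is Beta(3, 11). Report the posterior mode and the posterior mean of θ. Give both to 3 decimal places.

Mode = (3−1)/(3+11−2) = 2/12 = 0.167.
Mean = 3/(3+11) = 3/14 = 0.214.
The posterior is right-skewed, so the mean exceeds the mode.

MAP: 0.167. Posterior mean: 0.214.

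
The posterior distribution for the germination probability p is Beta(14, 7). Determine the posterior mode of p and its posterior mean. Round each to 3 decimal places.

p_MAP = 0.684, E[p|data] = 0.667

Mode = (14−1)/(14+7−2) = 13/19 = 0.684.
Mean = 14/(14+7) = 14/21 = 0.667.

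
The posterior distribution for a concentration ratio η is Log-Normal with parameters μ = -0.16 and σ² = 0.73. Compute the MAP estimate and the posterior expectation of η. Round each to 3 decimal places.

η_MAP = 0.411, E[η|data] = 1.228

Mode = exp(μ − σ²) = exp(-0.89) = 0.411.
Mean = exp(μ + σ²/2) = exp(0.205) = 1.228.
The posterior is right-skewed, so the mean exceeds the mode.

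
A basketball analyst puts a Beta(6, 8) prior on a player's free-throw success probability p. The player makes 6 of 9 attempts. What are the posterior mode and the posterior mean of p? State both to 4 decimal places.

Posterior: Beta(6+6, 8+3) = Beta(12, 11).
Mode = (12−1)/(12+11−2) = 11/21 = 0.5238.
Mean = 12/(12+11) = 12/23 = 0.5217.
Mode > mean: the posterior has a left tail.

posterior mode = 0.5238, posterior mean = 0.5217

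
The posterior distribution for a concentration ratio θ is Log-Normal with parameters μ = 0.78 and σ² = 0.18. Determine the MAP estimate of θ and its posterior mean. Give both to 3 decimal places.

MAP = 1.822; posterior mean = 2.387

Mode = exp(μ − σ²) = exp(0.60) = 1.822.
Mean = exp(μ + σ²/2) = exp(0.870) = 2.387.
Right-skewed posterior ⇒ mode < mean.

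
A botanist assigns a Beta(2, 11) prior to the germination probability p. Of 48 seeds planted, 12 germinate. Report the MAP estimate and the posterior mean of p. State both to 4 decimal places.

MAP estimate = 0.2203, posterior mean = 0.2295

Posterior: Beta(2+12, 11+36) = Beta(14, 47).
Mode = (14−1)/(14+47−2) = 13/59 = 0.2203.
Mean = 14/(14+47) = 14/61 = 0.2295.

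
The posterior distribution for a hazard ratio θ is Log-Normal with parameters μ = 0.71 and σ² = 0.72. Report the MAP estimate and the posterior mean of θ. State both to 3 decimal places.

Mode = exp(μ − σ²) = exp(-0.01) = 0.990.
Mean = exp(μ + σ²/2) = exp(1.070) = 2.915.

MAP: 0.990. Posterior mean: 2.915.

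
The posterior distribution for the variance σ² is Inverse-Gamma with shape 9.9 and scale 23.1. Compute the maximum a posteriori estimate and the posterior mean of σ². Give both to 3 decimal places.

MAP = 2.119; posterior mean = 2.596

Mode = β/(α+1) = 23.1/10.9 = 2.119.
Mean = β/(α−1) = 23.1/8.9 = 2.596.
The posterior is right-skewed, so the mean exceeds the mode.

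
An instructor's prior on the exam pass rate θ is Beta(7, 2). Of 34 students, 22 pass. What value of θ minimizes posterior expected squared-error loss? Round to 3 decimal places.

0.674

Posterior: Beta(7+22, 2+12) = Beta(29, 14).
Mode = (29−1)/(29+14−2) = 28/41 = 0.683.
Mean = 29/(29+14) = 29/43 = 0.674.
Squared-error loss ⇒ the optimal estimator is the posterior mean.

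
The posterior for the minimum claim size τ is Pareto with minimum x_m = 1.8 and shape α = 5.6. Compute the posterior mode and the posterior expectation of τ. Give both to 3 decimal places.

MAP: 1.800. Posterior mean: 2.191.

The Pareto density is strictly decreasing on [x_m, ∞), so the mode is x_m = 1.800.
Mean = α·x_m/(α−1) = 5.6·1.8/4.6 = 2.191.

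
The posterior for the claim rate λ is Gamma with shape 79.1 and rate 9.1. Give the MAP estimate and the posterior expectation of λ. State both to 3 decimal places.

MAP = 8.582, posterior mean = 8.692

Mode = (α−1)/β = 78.1/9.1 = 8.582.
Mean = α/β = 79.1/9.1 = 8.692.
Right-skewed posterior ⇒ mode < mean.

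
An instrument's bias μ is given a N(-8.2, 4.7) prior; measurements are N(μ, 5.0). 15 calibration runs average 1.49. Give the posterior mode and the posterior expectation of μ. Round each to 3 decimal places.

posterior mode = 0.848, posterior expectation = 0.848

Posterior for μ is Normal. Precision-weighted mean: (1/4.7·-8.2 + 15/5.0·1.49) / (1/4.7 + 15/5.0) = 0.848.
A Normal posterior is symmetric, so mode = mean.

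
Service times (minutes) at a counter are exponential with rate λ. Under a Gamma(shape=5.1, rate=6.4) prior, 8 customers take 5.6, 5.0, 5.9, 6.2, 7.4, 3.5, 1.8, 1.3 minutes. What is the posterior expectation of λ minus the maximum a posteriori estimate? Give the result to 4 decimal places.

Σ times = 36.7. Posterior: Gamma(shape = 5.1+8 = 13.1, rate = 6.4+36.7 = 43.1).
Mode = (α−1)/β = 12.1/43.1 = 0.2807.
Mean = α/β = 13.1/43.1 = 0.3039.
Difference = 0.3039 − 0.2807 = 0.0232.
Right-skewed posterior ⇒ mode < mean.

0.0232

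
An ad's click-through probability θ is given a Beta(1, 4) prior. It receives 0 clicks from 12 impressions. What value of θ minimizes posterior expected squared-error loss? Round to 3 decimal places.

0.059

Posterior: Beta(1+0, 4+12) = Beta(1, 16).
Since α = 1 ≤ 1 and β > 1, the Beta density is monotone decreasing on [0,1]; the mode is at 0.
Mean = 1/(1+16) = 0.059.
Squared-error loss ⇒ the optimal estimator is the posterior mean.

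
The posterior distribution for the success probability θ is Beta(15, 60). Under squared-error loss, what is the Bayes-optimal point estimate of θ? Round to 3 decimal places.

Mode = (15−1)/(15+60−2) = 14/73 = 0.192.
Mean = 15/(15+60) = 15/75 = 0.200.
Squared-error loss ⇒ the optimal estimator is the posterior mean.

0.200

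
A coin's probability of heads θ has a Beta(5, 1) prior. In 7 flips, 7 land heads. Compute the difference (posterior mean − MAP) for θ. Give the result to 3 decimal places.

-0.077

Posterior: Beta(5+7, 1+0) = Beta(12, 1).
Since β = 1 ≤ 1 and α > 1, the Beta density is monotone increasing on [0,1]; the mode is at 1.
Mean = 12/(12+1) = 0.923.
Difference = 0.923 − 1.000 = -0.077.
Mode > mean: the posterior has a left tail.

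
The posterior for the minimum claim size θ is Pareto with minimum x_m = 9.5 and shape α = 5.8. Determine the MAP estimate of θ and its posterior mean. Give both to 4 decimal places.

MAP: 9.5000. Posterior mean: 11.4792.

The Pareto density is strictly decreasing on [x_m, ∞), so the mode is x_m = 9.5000.
Mean = α·x_m/(α−1) = 5.8·9.5/4.8 = 11.4792.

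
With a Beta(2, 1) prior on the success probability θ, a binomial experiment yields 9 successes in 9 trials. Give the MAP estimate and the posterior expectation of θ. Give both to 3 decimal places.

Posterior: Beta(2+9, 1+0) = Beta(11, 1).
Since β = 1 ≤ 1 and α > 1, the Beta density is monotone increasing on [0,1]; the mode is at 1.
Mean = 11/(11+1) = 0.917.
Left-skewed posterior ⇒ mean < mode.

θ_MAP = 1.000, E[θ|data] = 0.917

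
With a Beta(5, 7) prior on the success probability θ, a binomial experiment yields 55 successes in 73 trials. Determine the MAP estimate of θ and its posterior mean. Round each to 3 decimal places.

Posterior: Beta(5+55, 7+18) = Beta(60, 25).
Mode = (60−1)/(60+25−2) = 59/83 = 0.711.
Mean = 60/(60+25) = 60/85 = 0.706.
Mode > mean: the posterior has a left tail.

MAP estimate = 0.711, posterior mean = 0.706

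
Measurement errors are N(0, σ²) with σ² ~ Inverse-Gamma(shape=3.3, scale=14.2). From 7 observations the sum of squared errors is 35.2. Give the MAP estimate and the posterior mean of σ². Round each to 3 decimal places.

Posterior: Inverse-Gamma(shape = 3.3+7/2 = 6.8, scale = 14.2+35.2/2 = 31.8).
Mode = β/(α+1) = 31.8/7.8 = 4.077.
Mean = β/(α−1) = 31.8/5.8 = 5.483.

MAP: 4.077. Posterior mean: 5.483.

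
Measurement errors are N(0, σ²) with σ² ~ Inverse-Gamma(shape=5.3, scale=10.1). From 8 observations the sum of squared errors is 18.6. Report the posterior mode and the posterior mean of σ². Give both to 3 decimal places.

Posterior: Inverse-Gamma(shape = 5.3+8/2 = 9.3, scale = 10.1+18.6/2 = 19.4).
Mode = β/(α+1) = 19.4/10.3 = 1.883.
Mean = β/(α−1) = 19.4/8.3 = 2.337.
Mean > mode: the posterior has a right tail.

MAP = 1.883; posterior mean = 2.337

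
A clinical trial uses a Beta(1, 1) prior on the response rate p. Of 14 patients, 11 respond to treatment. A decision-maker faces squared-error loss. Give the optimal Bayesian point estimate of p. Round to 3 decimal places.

Posterior: Beta(1+11, 1+3) = Beta(12, 4).
Mode = (12−1)/(12+4−2) = 11/14 = 0.786.
With a flat prior the MAP equals the MLE, 11/14.
Mean = 12/(12+4) = 12/16 = 0.750.
Squared-error loss ⇒ the optimal estimator is the posterior mean.

0.750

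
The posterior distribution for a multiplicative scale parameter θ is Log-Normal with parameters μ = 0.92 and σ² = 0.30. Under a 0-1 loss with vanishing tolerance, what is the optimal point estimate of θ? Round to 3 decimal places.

Mode = exp(μ − σ²) = exp(0.62) = 1.859.
Mean = exp(μ + σ²/2) = exp(1.070) = 2.915.
This is the posterior mode — the MAP estimate.

1.859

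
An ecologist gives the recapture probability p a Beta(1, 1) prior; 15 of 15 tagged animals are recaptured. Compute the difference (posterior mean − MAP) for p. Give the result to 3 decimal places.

Posterior: Beta(1+15, 1+0) = Beta(16, 1).
Since β = 1 ≤ 1 and α > 1, the Beta density is monotone increasing on [0,1]; the mode is at 1.
Mean = 16/(16+1) = 0.941.
Difference = 0.941 − 1.000 = -0.059.
Left-skewed posterior ⇒ mean < mode.

-0.059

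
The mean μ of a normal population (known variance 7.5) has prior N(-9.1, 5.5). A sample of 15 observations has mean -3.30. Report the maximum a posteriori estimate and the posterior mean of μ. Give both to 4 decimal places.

MAP = -3.7833; posterior mean = -3.7833

Posterior for μ is Normal. Precision-weighted mean: (1/5.5·-9.1 + 15/7.5·-3.30) / (1/5.5 + 15/7.5) = -3.7833.
A Normal posterior is symmetric, so mode = mean.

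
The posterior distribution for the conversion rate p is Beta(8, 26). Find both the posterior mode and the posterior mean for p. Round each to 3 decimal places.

Mode = (8−1)/(8+26−2) = 7/32 = 0.219.
Mean = 8/(8+26) = 8/34 = 0.235.

MAP = 0.219, posterior mean = 0.235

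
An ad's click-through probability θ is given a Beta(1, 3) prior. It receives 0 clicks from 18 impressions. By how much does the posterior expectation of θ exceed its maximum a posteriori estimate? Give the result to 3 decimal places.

0.045

Posterior: Beta(1+0, 3+18) = Beta(1, 21).
Since α = 1 ≤ 1 and β > 1, the Beta density is monotone decreasing on [0,1]; the mode is at 0.
Mean = 1/(1+21) = 0.045.
Difference = 0.045 − 0.000 = 0.045.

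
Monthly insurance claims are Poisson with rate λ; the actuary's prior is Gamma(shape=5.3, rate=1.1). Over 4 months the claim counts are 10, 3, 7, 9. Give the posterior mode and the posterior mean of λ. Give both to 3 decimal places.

MAP = 6.529; posterior mean = 6.725

Σ counts = 29. Posterior: Gamma(shape = 5.3+29 = 34.3, rate = 1.1+4 = 5.1).
Mode = (α−1)/β = 33.3/5.1 = 6.529.
Mean = α/β = 34.3/5.1 = 6.725.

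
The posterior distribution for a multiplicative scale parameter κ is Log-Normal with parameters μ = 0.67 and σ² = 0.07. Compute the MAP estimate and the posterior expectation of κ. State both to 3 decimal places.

MAP = 1.822; posterior mean = 2.024

Mode = exp(μ − σ²) = exp(0.60) = 1.822.
Mean = exp(μ + σ²/2) = exp(0.705) = 2.024.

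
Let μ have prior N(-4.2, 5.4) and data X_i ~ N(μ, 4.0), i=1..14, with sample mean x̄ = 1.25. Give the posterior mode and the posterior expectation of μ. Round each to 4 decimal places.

Posterior for μ is Normal. Precision-weighted mean: (1/5.4·-4.2 + 14/4.0·1.25) / (1/5.4 + 14/4.0) = 0.9761.
A Normal posterior is symmetric, so mode = mean.

MAP: 0.9761. Posterior mean: 0.9761.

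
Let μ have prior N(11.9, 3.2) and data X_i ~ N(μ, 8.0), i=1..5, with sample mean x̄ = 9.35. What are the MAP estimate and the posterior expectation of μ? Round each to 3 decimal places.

MAP = 10.200; posterior mean = 10.200

Posterior for μ is Normal. Precision-weighted mean: (1/3.2·11.9 + 5/8.0·9.35) / (1/3.2 + 5/8.0) = 10.200.
A Normal posterior is symmetric, so mode = mean.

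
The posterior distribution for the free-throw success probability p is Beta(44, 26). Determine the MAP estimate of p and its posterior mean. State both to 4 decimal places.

p_MAP = 0.6324, E[p|data] = 0.6286

Mode = (44−1)/(44+26−2) = 43/68 = 0.6324.
Mean = 44/(44+26) = 44/70 = 0.6286.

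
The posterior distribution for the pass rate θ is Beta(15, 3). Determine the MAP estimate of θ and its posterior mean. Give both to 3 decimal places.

Mode = (15−1)/(15+3−2) = 14/16 = 0.875.
Mean = 15/(15+3) = 15/18 = 0.833.

MAP = 0.875, posterior mean = 0.833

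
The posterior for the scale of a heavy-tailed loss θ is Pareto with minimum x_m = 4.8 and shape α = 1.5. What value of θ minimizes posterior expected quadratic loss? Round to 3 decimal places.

The Pareto density is strictly decreasing on [x_m, ∞), so the mode is x_m = 4.800.
Mean = α·x_m/(α−1) = 1.5·4.8/0.5 = 14.400.
Quadratic loss ⇒ the optimal estimator is the posterior mean.

14.400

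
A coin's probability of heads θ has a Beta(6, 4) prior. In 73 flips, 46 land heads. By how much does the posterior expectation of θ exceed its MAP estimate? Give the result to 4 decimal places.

-0.0031

Posterior: Beta(6+46, 4+27) = Beta(52, 31).
Mode = (52−1)/(52+31−2) = 51/81 = 0.6296.
Mean = 52/(52+31) = 52/83 = 0.6265.
Difference = 0.6265 − 0.6296 = -0.0031.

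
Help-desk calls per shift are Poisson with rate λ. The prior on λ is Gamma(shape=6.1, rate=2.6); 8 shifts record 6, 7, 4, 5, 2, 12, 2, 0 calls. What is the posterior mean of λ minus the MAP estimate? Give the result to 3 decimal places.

0.094

Σ counts = 38. Posterior: Gamma(shape = 6.1+38 = 44.1, rate = 2.6+8 = 10.6).
Mode = (α−1)/β = 43.1/10.6 = 4.066.
Mean = α/β = 44.1/10.6 = 4.160.
Difference = 4.160 − 4.066 = 0.094.
The mean is pulled above the mode by the posterior's right skew.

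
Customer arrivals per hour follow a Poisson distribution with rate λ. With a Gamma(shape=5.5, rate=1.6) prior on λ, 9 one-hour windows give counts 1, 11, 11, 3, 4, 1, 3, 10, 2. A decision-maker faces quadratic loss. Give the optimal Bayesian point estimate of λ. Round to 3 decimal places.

Σ counts = 46. Posterior: Gamma(shape = 5.5+46 = 51.5, rate = 1.6+9 = 10.6).
Mode = (α−1)/β = 50.5/10.6 = 4.764.
Mean = α/β = 51.5/10.6 = 4.858.
Quadratic loss ⇒ the optimal estimator is the posterior mean.

4.858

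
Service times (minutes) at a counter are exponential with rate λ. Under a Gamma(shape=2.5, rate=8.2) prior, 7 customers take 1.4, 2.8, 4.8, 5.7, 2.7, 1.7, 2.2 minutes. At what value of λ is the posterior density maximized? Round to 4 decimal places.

Σ times = 21.3. Posterior: Gamma(shape = 2.5+7 = 9.5, rate = 8.2+21.3 = 29.5).
Mode = (α−1)/β = 8.5/29.5 = 0.2881.
Mean = α/β = 9.5/29.5 = 0.3220.
This is the posterior mode — the MAP estimate.

0.2881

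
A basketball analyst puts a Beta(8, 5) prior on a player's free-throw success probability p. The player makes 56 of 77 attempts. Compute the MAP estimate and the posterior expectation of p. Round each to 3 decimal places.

Posterior: Beta(8+56, 5+21) = Beta(64, 26).
Mode = (64−1)/(64+26−2) = 63/88 = 0.716.
Mean = 64/(64+26) = 64/90 = 0.711.

MAP estimate = 0.716, posterior expectation = 0.711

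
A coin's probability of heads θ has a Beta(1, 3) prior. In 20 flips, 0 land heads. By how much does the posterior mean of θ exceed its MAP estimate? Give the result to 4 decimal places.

Posterior: Beta(1+0, 3+20) = Beta(1, 23).
Since α = 1 ≤ 1 and β > 1, the Beta density is monotone decreasing on [0,1]; the mode is at 0.
Mean = 1/(1+23) = 0.0417.
Difference = 0.0417 − 0.0000 = 0.0417.
The posterior is right-skewed, so the mean exceeds the mode.

0.0417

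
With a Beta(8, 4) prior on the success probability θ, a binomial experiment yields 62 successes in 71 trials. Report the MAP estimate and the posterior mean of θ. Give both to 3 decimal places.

MAP = 0.852, posterior mean = 0.843

Posterior: Beta(8+62, 4+9) = Beta(70, 13).
Mode = (70−1)/(70+13−2) = 69/81 = 0.852.
Mean = 70/(70+13) = 70/83 = 0.843.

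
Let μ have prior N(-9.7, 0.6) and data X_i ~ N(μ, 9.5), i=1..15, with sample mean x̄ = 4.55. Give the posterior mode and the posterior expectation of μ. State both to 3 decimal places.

μ_MAP = -2.768, E[μ|data] = -2.768

Posterior for μ is Normal. Precision-weighted mean: (1/0.6·-9.7 + 15/9.5·4.55) / (1/0.6 + 15/9.5) = -2.768.
A Normal posterior is symmetric, so mode = mean.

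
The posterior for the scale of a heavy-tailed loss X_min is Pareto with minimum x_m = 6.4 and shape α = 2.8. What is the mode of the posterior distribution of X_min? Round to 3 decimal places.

The Pareto density is strictly decreasing on [x_m, ∞), so the mode is x_m = 6.400.
Mean = α·x_m/(α−1) = 2.8·6.4/1.8 = 9.956.
This is the posterior mode — the MAP estimate.

6.400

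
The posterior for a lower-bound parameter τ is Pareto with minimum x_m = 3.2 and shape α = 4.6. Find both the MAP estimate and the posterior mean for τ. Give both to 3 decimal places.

MAP: 3.200. Posterior mean: 4.089.

The Pareto density is strictly decreasing on [x_m, ∞), so the mode is x_m = 3.200.
Mean = α·x_m/(α−1) = 4.6·3.2/3.6 = 4.089.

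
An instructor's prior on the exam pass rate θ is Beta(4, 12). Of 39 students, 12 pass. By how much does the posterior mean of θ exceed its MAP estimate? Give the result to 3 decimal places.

Posterior: Beta(4+12, 12+27) = Beta(16, 39).
Mode = (16−1)/(16+39−2) = 15/53 = 0.283.
Mean = 16/(16+39) = 16/55 = 0.291.
Difference = 0.291 − 0.283 = 0.008.
The mean is pulled above the mode by the posterior's right skew.

0.008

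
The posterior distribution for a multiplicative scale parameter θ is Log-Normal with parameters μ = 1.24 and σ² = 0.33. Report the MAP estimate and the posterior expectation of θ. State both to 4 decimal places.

Mode = exp(μ − σ²) = exp(0.91) = 2.4843.
Mean = exp(μ + σ²/2) = exp(1.405) = 4.0755.
The posterior is right-skewed, so the mean exceeds the mode.

MAP: 2.4843. Posterior mean: 4.0755.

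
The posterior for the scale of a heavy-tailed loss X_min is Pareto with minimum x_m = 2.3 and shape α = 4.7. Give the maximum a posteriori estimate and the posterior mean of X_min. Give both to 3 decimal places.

MAP: 2.300. Posterior mean: 2.922.

The Pareto density is strictly decreasing on [x_m, ∞), so the mode is x_m = 2.300.
Mean = α·x_m/(α−1) = 4.7·2.3/3.7 = 2.922.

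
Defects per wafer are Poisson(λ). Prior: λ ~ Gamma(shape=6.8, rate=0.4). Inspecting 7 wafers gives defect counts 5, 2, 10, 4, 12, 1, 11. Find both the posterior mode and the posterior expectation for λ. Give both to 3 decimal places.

Σ counts = 45. Posterior: Gamma(shape = 6.8+45 = 51.8, rate = 0.4+7 = 7.4).
Mode = (α−1)/β = 50.8/7.4 = 6.865.
Mean = α/β = 51.8/7.4 = 7.000.
Right-skewed posterior ⇒ mode < mean.

λ_MAP = 6.865, E[λ|data] = 7.000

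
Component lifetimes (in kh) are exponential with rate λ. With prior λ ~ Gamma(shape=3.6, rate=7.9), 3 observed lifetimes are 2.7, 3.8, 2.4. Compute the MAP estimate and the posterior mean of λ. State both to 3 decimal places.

MAP: 0.333. Posterior mean: 0.393.

Σ times = 8.9. Posterior: Gamma(shape = 3.6+3 = 6.6, rate = 7.9+8.9 = 16.8).
Mode = (α−1)/β = 5.6/16.8 = 0.333.
Mean = α/β = 6.6/16.8 = 0.393.
Right-skewed posterior ⇒ mode < mean.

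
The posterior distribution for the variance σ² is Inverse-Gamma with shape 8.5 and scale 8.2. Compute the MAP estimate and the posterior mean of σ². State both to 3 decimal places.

Mode = β/(α+1) = 8.2/9.5 = 0.863.
Mean = β/(α−1) = 8.2/7.5 = 1.093.

σ²_MAP = 0.863, E[σ²|data] = 1.093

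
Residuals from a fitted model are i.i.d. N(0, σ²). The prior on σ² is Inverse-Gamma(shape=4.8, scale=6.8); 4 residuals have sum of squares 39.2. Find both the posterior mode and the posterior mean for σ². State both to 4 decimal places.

Posterior: Inverse-Gamma(shape = 4.8+4/2 = 6.8, scale = 6.8+39.2/2 = 26.4).
Mode = β/(α+1) = 26.4/7.8 = 3.3846.
Mean = β/(α−1) = 26.4/5.8 = 4.5517.

posterior mode = 3.3846, posterior mean = 4.5517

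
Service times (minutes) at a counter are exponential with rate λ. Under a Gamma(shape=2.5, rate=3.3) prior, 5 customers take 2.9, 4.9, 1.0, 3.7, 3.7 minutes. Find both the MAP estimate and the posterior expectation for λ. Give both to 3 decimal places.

Σ times = 16.2. Posterior: Gamma(shape = 2.5+5 = 7.5, rate = 3.3+16.2 = 19.5).
Mode = (α−1)/β = 6.5/19.5 = 0.333.
Mean = α/β = 7.5/19.5 = 0.385.
Mean > mode: the posterior has a right tail.

MAP: 0.333. Posterior mean: 0.385.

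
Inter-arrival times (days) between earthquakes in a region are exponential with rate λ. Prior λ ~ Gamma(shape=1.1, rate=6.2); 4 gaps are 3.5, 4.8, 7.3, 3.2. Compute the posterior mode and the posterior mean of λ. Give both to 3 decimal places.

MAP = 0.164, posterior mean = 0.204

Σ times = 18.8. Posterior: Gamma(shape = 1.1+4 = 5.1, rate = 6.2+18.8 = 25.0).
Mode = (α−1)/β = 4.1/25.0 = 0.164.
Mean = α/β = 5.1/25.0 = 0.204.
The posterior is right-skewed, so the mean exceeds the mode.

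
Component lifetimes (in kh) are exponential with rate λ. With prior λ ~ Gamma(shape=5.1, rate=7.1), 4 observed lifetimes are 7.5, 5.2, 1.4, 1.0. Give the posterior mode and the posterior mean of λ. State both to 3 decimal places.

Σ times = 15.1. Posterior: Gamma(shape = 5.1+4 = 9.1, rate = 7.1+15.1 = 22.2).
Mode = (α−1)/β = 8.1/22.2 = 0.365.
Mean = α/β = 9.1/22.2 = 0.410.

MAP = 0.365; posterior mean = 0.410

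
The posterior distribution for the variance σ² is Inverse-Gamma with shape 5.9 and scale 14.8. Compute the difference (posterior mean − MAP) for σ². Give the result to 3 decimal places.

0.875

Mode = β/(α+1) = 14.8/6.9 = 2.145.
Mean = β/(α−1) = 14.8/4.9 = 3.020.
Difference = 3.020 − 2.145 = 0.875.
The posterior is right-skewed, so the mean exceeds the mode.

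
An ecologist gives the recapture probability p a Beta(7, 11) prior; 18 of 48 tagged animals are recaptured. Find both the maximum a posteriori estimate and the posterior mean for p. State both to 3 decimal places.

MAP = 0.375; posterior mean = 0.379

Posterior: Beta(7+18, 11+30) = Beta(25, 41).
Mode = (25−1)/(25+41−2) = 24/64 = 0.375.
Mean = 25/(25+41) = 25/66 = 0.379.
Mean > mode: the posterior has a right tail.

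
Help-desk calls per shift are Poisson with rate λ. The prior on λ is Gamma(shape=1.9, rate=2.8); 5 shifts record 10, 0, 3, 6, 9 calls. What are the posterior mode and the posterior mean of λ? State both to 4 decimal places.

MAP: 3.7051. Posterior mean: 3.8333.

Σ counts = 28. Posterior: Gamma(shape = 1.9+28 = 29.9, rate = 2.8+5 = 7.8).
Mode = (α−1)/β = 28.9/7.8 = 3.7051.
Mean = α/β = 29.9/7.8 = 3.8333.
Mean > mode: the posterior has a right tail.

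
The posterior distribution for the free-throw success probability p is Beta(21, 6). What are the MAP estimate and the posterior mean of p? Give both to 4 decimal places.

MAP: 0.8000. Posterior mean: 0.7778.

Mode = (21−1)/(21+6−2) = 20/25 = 0.8000.
Mean = 21/(21+6) = 21/27 = 0.7778.
Left-skewed posterior ⇒ mean < mode.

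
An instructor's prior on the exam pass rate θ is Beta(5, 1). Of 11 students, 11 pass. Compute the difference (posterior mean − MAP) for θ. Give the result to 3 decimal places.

-0.059

Posterior: Beta(5+11, 1+0) = Beta(16, 1).
Since β = 1 ≤ 1 and α > 1, the Beta density is monotone increasing on [0,1]; the mode is at 1.
Mean = 16/(16+1) = 0.941.
Difference = 0.941 − 1.000 = -0.059.
The mean is pulled below the mode by the posterior's left skew.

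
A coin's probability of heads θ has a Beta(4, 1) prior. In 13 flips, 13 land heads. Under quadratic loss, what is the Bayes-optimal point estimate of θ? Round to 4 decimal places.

0.9444

Posterior: Beta(4+13, 1+0) = Beta(17, 1).
Since β = 1 ≤ 1 and α > 1, the Beta density is monotone increasing on [0,1]; the mode is at 1.
Mean = 17/(17+1) = 0.9444.
Quadratic loss ⇒ the optimal estimator is the posterior mean.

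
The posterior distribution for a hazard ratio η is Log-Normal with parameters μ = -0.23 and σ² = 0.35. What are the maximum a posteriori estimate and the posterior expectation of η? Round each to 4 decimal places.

Mode = exp(μ − σ²) = exp(-0.58) = 0.5599.
Mean = exp(μ + σ²/2) = exp(-0.055) = 0.9465.
The posterior is right-skewed, so the mean exceeds the mode.

MAP: 0.5599. Posterior mean: 0.9465.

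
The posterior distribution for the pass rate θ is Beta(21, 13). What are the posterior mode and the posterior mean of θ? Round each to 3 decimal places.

Mode = (21−1)/(21+13−2) = 20/32 = 0.625.
Mean = 21/(21+13) = 21/34 = 0.618.

posterior mode = 0.625, posterior mean = 0.618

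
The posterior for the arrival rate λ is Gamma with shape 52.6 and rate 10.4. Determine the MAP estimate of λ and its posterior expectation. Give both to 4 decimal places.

MAP = 4.9615; posterior mean = 5.0577

Mode = (α−1)/β = 51.6/10.4 = 4.9615.
Mean = α/β = 52.6/10.4 = 5.0577.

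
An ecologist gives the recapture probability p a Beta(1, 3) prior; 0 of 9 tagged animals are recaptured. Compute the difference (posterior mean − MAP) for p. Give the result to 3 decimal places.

0.077

Posterior: Beta(1+0, 3+9) = Beta(1, 12).
Since α = 1 ≤ 1 and β > 1, the Beta density is monotone decreasing on [0,1]; the mode is at 0.
Mean = 1/(1+12) = 0.077.
Difference = 0.077 − 0.000 = 0.077.
Right-skewed posterior ⇒ mode < mean.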